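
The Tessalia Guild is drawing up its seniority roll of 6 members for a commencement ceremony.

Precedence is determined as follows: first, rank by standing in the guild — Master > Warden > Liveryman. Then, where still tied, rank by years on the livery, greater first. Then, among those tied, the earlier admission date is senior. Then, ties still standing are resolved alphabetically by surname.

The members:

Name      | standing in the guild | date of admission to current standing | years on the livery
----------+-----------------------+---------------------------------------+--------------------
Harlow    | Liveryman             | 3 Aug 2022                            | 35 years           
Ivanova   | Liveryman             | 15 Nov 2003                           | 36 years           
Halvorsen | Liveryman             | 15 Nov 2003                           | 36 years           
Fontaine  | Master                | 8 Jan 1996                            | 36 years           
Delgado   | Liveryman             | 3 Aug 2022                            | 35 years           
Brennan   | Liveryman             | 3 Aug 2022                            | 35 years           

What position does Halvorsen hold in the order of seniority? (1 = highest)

By standing in the guild: Fontaine (Master); then Halvorsen, Ivanova, Brennan, Delgado and Harlow (Liveryman).
Among Halvorsen, Ivanova, Brennan, Delgado and Harlow, by years on the livery (higher first): Halvorsen and Ivanova (36 years) before Brennan, Delgado and Harlow (35 years).
Halvorsen and Ivanova both have date of admission to current standing 15 Nov 2003, so the next rule applies.
Among Halvorsen and Ivanova, alphabetically by surname: Halvorsen before Ivanova.
Brennan, Delgado and Harlow all have date of admission to current standing 3 Aug 2022, so the next rule applies.
Among Brennan, Delgado and Harlow, alphabetically by surname: Brennan before Delgado before Harlow.
Order: Fontaine, Halvorsen, Ivanova, Brennan, Delgado, Harlow. So position 2.

2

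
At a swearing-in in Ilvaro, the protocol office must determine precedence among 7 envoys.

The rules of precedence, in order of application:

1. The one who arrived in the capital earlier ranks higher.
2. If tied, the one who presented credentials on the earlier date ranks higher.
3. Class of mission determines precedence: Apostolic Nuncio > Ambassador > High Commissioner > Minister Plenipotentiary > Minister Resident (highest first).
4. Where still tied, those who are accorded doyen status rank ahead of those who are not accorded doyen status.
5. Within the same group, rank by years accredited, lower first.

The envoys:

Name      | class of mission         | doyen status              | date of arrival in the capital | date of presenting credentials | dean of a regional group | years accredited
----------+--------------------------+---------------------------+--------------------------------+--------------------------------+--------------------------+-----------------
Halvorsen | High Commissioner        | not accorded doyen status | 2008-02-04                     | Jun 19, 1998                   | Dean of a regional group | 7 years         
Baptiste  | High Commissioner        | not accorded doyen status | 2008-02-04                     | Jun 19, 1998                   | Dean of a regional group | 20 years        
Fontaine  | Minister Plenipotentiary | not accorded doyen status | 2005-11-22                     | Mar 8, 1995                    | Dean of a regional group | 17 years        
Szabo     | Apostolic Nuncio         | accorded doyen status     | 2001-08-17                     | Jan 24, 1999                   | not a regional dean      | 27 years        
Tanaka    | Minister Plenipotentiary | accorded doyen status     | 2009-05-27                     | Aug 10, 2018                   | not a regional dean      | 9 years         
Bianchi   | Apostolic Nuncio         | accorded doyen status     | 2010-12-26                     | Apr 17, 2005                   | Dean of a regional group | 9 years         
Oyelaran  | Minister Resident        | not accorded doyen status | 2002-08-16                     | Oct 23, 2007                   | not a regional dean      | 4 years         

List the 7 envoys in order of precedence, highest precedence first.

Szabo, Oyelaran, Fontaine, Halvorsen, Baptiste, Tanaka, Bianchi

By date of arrival in the capital (earlier first): Szabo (2001-08-17); then Oyelaran (2002-08-16); then Fontaine (2005-11-22); then Halvorsen and Baptiste (both 2008-02-04); then Tanaka (2009-05-27); then Bianchi (2010-12-26).
Halvorsen and Baptiste both have date of presenting credentials Jun 19, 1998, so the next rule applies.
Halvorsen and Baptiste are each High Commissioner, so the next rule applies.
Halvorsen and Baptiste are each not accorded doyen status, so the next rule applies.
Among Halvorsen and Baptiste, by years accredited (lower first): Halvorsen (7 years) before Baptiste (20 years).
Full order: Szabo, Oyelaran, Fontaine, Halvorsen, Baptiste, Tanaka, Bianchi.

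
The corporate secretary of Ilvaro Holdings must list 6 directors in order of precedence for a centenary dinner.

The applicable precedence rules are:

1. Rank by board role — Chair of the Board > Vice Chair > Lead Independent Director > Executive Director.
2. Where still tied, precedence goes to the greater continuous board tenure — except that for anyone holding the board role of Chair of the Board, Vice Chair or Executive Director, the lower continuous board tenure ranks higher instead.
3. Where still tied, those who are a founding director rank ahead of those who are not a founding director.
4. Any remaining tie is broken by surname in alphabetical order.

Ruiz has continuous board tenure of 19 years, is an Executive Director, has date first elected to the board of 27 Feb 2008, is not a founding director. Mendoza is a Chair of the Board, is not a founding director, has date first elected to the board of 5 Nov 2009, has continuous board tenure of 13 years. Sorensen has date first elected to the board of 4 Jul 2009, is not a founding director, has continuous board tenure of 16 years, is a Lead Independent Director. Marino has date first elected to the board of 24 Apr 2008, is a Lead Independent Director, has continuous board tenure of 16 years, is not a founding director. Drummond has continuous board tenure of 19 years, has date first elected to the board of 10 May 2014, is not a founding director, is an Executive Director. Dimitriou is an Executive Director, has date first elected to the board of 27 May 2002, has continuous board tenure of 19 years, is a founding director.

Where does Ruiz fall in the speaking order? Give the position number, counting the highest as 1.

By board role: Mendoza (Chair of the Board); then Marino and Sorensen (Lead Independent Director); then Dimitriou, Drummond and Ruiz (Executive Director).
Marino and Sorensen both have continuous board tenure 16 years, so the next rule applies.
Marino and Sorensen are each not a founding director, so the next rule applies.
Among Marino and Sorensen, alphabetically by surname: Marino before Sorensen.
Dimitriou, Drummond and Ruiz all have continuous board tenure 19 years, so the next rule applies.
Among Dimitriou, Drummond and Ruiz, a founding director before not a founding director: Dimitriou (a founding director) before Drummond and Ruiz (not a founding director).
Among Drummond and Ruiz, alphabetically by surname: Drummond before Ruiz.
Order: Mendoza, Marino, Sorensen, Dimitriou, Drummond, Ruiz. So position 6.

6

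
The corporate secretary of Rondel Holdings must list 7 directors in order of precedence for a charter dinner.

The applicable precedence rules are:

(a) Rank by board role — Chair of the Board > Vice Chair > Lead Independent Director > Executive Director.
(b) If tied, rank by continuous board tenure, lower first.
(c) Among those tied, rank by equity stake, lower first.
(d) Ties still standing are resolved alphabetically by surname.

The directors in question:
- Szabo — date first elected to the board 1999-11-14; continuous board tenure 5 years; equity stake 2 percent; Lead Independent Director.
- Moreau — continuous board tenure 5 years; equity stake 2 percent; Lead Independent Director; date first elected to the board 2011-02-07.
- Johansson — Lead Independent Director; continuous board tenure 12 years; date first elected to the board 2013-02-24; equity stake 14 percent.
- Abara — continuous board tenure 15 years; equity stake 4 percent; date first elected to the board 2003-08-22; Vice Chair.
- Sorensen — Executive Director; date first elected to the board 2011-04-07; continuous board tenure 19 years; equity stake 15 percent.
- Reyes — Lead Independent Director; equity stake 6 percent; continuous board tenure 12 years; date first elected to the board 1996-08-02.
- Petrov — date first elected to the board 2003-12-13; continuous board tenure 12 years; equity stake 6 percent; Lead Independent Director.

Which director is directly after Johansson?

Sorensen

By board role: Abara (Vice Chair); then Moreau, Szabo, Petrov, Reyes and Johansson (Lead Independent Director); then Sorensen (Executive Director).
Among Moreau, Szabo, Petrov, Reyes and Johansson, by continuous board tenure (lower first): Moreau and Szabo (5 years) before Petrov, Reyes and Johansson (12 years).
Moreau and Szabo both have equity stake 2 percent, so the next rule applies.
Among Moreau and Szabo, alphabetically by surname: Moreau before Szabo.
Among Petrov, Reyes and Johansson, by equity stake (lower first): Petrov and Reyes (6 percent) before Johansson (14 percent).
Among Petrov and Reyes, alphabetically by surname: Petrov before Reyes.
Order: Abara, Moreau, Szabo, Petrov, Reyes, Johansson, Sorensen.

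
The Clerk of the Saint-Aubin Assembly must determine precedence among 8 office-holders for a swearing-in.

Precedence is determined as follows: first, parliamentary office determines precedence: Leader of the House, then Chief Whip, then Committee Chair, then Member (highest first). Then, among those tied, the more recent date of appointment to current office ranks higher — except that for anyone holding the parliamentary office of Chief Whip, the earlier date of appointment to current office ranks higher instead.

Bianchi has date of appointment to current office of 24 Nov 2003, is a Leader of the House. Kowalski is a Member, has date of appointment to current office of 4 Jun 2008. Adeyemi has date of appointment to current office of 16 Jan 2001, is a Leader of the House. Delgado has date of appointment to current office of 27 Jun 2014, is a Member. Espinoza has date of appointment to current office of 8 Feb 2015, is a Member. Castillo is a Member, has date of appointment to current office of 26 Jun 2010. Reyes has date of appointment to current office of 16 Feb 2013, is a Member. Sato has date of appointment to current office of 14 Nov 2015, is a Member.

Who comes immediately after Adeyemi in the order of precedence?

By parliamentary office: Bianchi and Adeyemi (Leader of the House); then Sato, Espinoza, Delgado, Reyes, Castillo and Kowalski (Member).
Among Bianchi and Adeyemi, by date of appointment to current office (later first): Bianchi (24 Nov 2003) before Adeyemi (16 Jan 2001).
Among Sato, Espinoza, Delgado, Reyes, Castillo and Kowalski, by date of appointment to current office (later first): Sato (14 Nov 2015) before Espinoza (8 Feb 2015) before Delgado (27 Jun 2014) before Reyes (16 Feb 2013) before Castillo (26 Jun 2010) before Kowalski (4 Jun 2008).
Order: Bianchi, Adeyemi, Sato, Espinoza, Delgado, Reyes, Castillo, Kowalski.

Sato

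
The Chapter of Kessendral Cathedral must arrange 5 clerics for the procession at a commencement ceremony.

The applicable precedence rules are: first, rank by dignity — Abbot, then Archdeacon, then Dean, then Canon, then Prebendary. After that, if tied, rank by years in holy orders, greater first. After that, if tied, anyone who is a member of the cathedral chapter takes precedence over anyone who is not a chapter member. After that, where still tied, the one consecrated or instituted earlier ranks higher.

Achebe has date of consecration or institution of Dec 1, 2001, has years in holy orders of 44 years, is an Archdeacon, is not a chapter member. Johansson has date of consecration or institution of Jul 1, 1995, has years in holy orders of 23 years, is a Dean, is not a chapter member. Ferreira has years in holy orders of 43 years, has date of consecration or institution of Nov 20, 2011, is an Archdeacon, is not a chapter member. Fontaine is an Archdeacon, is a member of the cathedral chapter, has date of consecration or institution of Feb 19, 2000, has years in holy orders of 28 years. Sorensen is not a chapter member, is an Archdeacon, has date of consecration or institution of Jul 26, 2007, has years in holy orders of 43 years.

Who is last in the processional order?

By dignity: Achebe, Sorensen, Ferreira and Fontaine (Archdeacon); then Johansson (Dean).
Among Achebe, Sorensen, Ferreira and Fontaine, by years in holy orders (higher first): Achebe (44 years) before Sorensen and Ferreira (43 years) before Fontaine (28 years).
Sorensen and Ferreira are each not a chapter member, so the next rule applies.
Among Sorensen and Ferreira, by date of consecration or institution (earlier first): Sorensen (Jul 26, 2007) before Ferreira (Nov 20, 2011).
Order: Achebe, Sorensen, Ferreira, Fontaine, Johansson.

Johansson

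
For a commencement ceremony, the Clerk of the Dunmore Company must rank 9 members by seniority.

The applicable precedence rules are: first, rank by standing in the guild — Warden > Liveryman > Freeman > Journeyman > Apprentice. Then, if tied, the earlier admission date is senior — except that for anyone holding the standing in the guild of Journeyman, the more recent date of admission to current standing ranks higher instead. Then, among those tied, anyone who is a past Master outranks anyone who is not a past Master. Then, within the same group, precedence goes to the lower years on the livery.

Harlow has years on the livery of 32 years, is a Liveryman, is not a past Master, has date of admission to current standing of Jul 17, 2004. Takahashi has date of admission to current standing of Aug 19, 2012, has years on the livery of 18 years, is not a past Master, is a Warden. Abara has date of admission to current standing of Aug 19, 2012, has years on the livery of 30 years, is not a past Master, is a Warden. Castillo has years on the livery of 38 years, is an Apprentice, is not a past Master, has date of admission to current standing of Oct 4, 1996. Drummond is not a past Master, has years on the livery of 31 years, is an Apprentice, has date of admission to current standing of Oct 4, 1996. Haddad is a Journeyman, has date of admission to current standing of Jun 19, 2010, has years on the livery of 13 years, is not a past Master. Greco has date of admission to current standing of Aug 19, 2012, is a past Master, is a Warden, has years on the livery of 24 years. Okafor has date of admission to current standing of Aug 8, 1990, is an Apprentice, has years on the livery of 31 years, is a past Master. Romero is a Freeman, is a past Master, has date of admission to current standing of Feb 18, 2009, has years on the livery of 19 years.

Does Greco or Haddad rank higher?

By standing in the guild: Greco, Takahashi and Abara (Warden); then Harlow (Liveryman); then Romero (Freeman); then Haddad (Journeyman); then Okafor, Drummond and Castillo (Apprentice).
Greco, Takahashi and Abara all have date of admission to current standing Aug 19, 2012, so the next rule applies.
Among Greco, Takahashi and Abara, a past Master before not a past Master: Greco (a past Master) before Takahashi and Abara (not a past Master).
Among Takahashi and Abara, by years on the livery (lower first): Takahashi (18 years) before Abara (30 years).
Among Okafor, Drummond and Castillo, by date of admission to current standing (earlier first): Okafor (Aug 8, 1990) before Drummond and Castillo (Oct 4, 1996).
Drummond and Castillo are each not a past Master, so the next rule applies.
Among Drummond and Castillo, by years on the livery (lower first): Drummond (31 years) before Castillo (38 years).
So Greco takes precedence.

Greco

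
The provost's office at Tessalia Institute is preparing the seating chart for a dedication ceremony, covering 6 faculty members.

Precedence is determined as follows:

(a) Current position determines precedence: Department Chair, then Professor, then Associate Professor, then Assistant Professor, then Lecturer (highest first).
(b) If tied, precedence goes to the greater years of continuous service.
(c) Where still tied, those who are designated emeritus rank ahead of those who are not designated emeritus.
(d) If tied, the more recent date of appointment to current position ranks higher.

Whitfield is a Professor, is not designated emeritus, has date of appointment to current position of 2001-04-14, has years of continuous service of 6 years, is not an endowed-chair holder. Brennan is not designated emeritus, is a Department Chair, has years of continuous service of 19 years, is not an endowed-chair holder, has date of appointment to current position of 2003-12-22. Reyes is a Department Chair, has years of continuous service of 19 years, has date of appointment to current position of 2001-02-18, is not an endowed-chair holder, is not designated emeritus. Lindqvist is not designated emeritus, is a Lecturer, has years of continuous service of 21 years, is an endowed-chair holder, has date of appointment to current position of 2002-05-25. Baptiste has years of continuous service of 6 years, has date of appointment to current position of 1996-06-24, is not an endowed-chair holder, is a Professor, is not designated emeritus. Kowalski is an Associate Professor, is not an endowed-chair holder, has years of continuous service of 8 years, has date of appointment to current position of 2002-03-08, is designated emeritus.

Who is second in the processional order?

Reyes

By current position: Brennan and Reyes (Department Chair); then Whitfield and Baptiste (Professor); then Kowalski (Associate Professor); then Lindqvist (Lecturer).
Brennan and Reyes both have years of continuous service 19 years, so the next rule applies.
Brennan and Reyes are each not designated emeritus, so the next rule applies.
Among Brennan and Reyes, by date of appointment to current position (later first): Brennan (2003-12-22) before Reyes (2001-02-18).
Whitfield and Baptiste both have years of continuous service 6 years, so the next rule applies.
Whitfield and Baptiste are each not designated emeritus, so the next rule applies.
Among Whitfield and Baptiste, by date of appointment to current position (later first): Whitfield (2001-04-14) before Baptiste (1996-06-24).
Order: Brennan, Reyes, Whitfield, Baptiste, Kowalski, Lindqvist.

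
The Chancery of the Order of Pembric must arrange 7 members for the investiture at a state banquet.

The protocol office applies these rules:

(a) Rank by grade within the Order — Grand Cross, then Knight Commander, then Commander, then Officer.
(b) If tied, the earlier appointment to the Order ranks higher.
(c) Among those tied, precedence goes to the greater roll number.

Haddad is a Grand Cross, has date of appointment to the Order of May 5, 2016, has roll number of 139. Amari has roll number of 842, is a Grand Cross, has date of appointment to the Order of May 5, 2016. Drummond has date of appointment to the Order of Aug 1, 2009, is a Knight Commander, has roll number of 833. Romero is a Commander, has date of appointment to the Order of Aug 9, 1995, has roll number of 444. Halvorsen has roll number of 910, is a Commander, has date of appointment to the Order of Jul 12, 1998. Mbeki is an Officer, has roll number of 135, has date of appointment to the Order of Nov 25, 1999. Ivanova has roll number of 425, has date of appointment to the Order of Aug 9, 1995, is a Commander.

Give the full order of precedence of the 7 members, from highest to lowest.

Amari, Haddad, Drummond, Romero, Ivanova, Halvorsen, Mbeki

By grade within the Order: Amari and Haddad (Grand Cross); then Drummond (Knight Commander); then Romero, Ivanova and Halvorsen (Commander); then Mbeki (Officer).
Amari and Haddad both have date of appointment to the Order May 5, 2016, so the next rule applies.
Among Amari and Haddad, by roll number (higher first): Amari (842) before Haddad (139).
Among Romero, Ivanova and Halvorsen, by date of appointment to the Order (earlier first): Romero and Ivanova (Aug 9, 1995) before Halvorsen (Jul 12, 1998).
Among Romero and Ivanova, by roll number (higher first): Romero (444) before Ivanova (425).
Full order: Amari, Haddad, Drummond, Romero, Ivanova, Halvorsen, Mbeki.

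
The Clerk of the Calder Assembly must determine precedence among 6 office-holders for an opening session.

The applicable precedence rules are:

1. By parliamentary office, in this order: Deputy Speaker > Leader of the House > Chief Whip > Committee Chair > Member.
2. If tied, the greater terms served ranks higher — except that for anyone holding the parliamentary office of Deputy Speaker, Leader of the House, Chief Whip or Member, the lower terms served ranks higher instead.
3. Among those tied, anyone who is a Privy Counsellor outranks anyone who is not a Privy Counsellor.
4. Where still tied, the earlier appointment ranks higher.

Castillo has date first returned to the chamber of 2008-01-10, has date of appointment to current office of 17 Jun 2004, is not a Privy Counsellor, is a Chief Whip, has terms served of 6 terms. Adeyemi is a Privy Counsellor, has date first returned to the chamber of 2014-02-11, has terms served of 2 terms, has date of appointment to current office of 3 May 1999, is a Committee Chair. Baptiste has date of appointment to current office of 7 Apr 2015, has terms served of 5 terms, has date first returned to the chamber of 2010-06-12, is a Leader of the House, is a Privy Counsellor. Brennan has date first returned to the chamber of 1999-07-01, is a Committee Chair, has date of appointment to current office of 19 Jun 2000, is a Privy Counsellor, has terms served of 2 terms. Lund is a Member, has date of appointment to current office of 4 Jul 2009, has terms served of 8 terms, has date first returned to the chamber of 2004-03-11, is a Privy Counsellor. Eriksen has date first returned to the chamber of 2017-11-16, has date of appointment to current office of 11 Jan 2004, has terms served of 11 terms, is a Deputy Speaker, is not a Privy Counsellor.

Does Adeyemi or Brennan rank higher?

By parliamentary office: Eriksen (Deputy Speaker); then Baptiste (Leader of the House); then Castillo (Chief Whip); then Adeyemi and Brennan (Committee Chair); then Lund (Member).
Adeyemi and Brennan both have terms served 2 terms, so the next rule applies.
Adeyemi and Brennan are each a Privy Counsellor, so the next rule applies.
Among Adeyemi and Brennan, by date of appointment to current office (earlier first): Adeyemi (3 May 1999) before Brennan (19 Jun 2000).
So Adeyemi takes precedence.

Adeyemi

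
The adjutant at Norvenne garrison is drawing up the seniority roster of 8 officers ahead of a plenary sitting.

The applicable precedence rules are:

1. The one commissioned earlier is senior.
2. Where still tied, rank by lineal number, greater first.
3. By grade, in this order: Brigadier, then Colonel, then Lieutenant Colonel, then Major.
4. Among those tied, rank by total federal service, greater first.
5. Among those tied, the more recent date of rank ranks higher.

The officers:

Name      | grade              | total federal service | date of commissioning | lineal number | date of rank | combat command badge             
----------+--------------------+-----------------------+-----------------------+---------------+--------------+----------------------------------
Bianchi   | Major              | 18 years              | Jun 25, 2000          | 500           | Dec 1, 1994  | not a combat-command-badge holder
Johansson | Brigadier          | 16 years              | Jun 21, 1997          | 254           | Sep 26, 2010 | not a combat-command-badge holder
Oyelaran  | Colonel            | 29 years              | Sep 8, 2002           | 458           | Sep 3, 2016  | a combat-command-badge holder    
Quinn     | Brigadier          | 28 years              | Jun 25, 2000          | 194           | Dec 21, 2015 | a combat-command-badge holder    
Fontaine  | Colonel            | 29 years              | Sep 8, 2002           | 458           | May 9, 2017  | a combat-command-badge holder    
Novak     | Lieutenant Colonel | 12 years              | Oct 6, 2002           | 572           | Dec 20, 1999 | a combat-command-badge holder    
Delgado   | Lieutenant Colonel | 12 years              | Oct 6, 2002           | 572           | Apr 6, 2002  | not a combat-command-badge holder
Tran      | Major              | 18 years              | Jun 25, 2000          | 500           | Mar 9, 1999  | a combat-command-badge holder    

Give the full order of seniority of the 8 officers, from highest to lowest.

By date of commissioning (earlier first): Johansson (Jun 21, 1997); then Tran, Bianchi and Quinn (each Jun 25, 2000); then Fontaine and Oyelaran (both Sep 8, 2002); then Delgado and Novak (both Oct 6, 2002).
Among Tran, Bianchi and Quinn, by lineal number (higher first): Tran and Bianchi (500) before Quinn (194).
Tran and Bianchi are each Major, so the next rule applies.
Tran and Bianchi both have total federal service 18 years, so the next rule applies.
Among Tran and Bianchi, by date of rank (later first): Tran (Mar 9, 1999) before Bianchi (Dec 1, 1994).
Fontaine and Oyelaran both have lineal number 458, so the next rule applies.
Fontaine and Oyelaran are each Colonel, so the next rule applies.
Fontaine and Oyelaran both have total federal service 29 years, so the next rule applies.
Among Fontaine and Oyelaran, by date of rank (later first): Fontaine (May 9, 2017) before Oyelaran (Sep 3, 2016).
Delgado and Novak both have lineal number 572, so the next rule applies.
Delgado and Novak are each Lieutenant Colonel, so the next rule applies.
Delgado and Novak both have total federal service 12 years, so the next rule applies.
Among Delgado and Novak, by date of rank (later first): Delgado (Apr 6, 2002) before Novak (Dec 20, 1999).
Full order: Johansson, Tran, Bianchi, Quinn, Fontaine, Oyelaran, Delgado, Novak.

Johansson, Tran, Bianchi, Quinn, Fontaine, Oyelaran, Delgado, Novak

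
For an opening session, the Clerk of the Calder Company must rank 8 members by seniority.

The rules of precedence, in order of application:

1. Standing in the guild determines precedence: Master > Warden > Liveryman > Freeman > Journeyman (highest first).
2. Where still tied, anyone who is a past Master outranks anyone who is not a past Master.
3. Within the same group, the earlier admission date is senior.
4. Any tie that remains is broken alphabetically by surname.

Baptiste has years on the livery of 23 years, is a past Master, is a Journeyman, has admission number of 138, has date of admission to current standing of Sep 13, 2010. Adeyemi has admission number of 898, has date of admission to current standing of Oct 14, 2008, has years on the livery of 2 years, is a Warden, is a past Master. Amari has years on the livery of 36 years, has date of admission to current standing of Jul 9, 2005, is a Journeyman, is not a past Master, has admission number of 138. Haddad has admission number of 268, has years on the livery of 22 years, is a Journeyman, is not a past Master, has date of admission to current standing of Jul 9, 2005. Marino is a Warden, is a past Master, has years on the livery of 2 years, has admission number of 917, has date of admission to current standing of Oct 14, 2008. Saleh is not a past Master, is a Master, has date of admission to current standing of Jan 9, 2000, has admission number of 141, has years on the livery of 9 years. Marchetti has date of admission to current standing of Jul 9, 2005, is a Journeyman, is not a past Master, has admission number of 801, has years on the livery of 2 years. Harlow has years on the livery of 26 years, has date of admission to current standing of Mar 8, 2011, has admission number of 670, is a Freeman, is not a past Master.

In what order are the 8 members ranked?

Saleh, Adeyemi, Marino, Harlow, Baptiste, Amari, Haddad, Marchetti

By standing in the guild: Saleh (Master); then Adeyemi and Marino (Warden); then Harlow (Freeman); then Baptiste, Amari, Haddad and Marchetti (Journeyman).
Adeyemi and Marino are each a past Master, so the next rule applies.
Adeyemi and Marino both have date of admission to current standing Oct 14, 2008, so the next rule applies.
Among Adeyemi and Marino, alphabetically by surname: Adeyemi before Marino.
Among Baptiste, Amari, Haddad and Marchetti, a past Master before not a past Master: Baptiste (a past Master) before Amari, Haddad and Marchetti (not a past Master).
Amari, Haddad and Marchetti all have date of admission to current standing Jul 9, 2005, so the next rule applies.
Among Amari, Haddad and Marchetti, alphabetically by surname: Amari before Haddad before Marchetti.
Full order: Saleh, Adeyemi, Marino, Harlow, Baptiste, Amari, Haddad, Marchetti.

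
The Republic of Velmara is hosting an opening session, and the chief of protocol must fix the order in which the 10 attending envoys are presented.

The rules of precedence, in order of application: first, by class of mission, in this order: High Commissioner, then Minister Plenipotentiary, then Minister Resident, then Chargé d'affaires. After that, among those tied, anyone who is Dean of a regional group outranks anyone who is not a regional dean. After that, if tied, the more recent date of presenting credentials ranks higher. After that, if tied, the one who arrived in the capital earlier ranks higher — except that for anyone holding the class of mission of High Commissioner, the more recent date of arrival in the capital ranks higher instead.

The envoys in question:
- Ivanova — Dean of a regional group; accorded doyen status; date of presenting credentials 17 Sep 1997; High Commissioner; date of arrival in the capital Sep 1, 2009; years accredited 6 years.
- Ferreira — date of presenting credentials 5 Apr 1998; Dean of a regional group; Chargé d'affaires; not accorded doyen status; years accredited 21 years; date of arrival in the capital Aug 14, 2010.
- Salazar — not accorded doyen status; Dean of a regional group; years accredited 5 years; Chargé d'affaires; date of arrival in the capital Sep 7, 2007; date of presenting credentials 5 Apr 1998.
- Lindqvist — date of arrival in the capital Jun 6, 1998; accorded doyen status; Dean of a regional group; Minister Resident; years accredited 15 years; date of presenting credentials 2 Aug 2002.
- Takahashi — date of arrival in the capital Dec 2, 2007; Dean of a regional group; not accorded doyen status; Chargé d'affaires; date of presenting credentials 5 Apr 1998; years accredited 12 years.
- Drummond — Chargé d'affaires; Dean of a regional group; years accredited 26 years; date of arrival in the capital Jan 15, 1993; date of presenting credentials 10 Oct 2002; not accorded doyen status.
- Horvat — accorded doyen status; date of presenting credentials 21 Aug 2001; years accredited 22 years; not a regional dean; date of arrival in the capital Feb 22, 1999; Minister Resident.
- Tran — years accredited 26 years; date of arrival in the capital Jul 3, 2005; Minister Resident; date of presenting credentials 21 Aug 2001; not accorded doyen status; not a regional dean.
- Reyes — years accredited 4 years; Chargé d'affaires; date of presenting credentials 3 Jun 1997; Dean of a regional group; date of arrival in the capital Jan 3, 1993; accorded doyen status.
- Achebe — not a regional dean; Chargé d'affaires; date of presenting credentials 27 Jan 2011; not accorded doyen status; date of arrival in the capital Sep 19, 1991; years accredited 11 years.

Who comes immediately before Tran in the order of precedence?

By class of mission: Ivanova (High Commissioner); then Lindqvist, Horvat and Tran (Minister Resident); then Drummond, Salazar, Takahashi, Ferreira, Reyes and Achebe (Chargé d'affaires).
Among Lindqvist, Horvat and Tran, Dean of a regional group before not a regional dean: Lindqvist (Dean of a regional group) before Horvat and Tran (not a regional dean).
Horvat and Tran both have date of presenting credentials 21 Aug 2001, so the next rule applies.
Among Horvat and Tran, by date of arrival in the capital (earlier first): Horvat (Feb 22, 1999) before Tran (Jul 3, 2005).
Among Drummond, Salazar, Takahashi, Ferreira, Reyes and Achebe, Dean of a regional group before not a regional dean: Drummond, Salazar, Takahashi, Ferreira and Reyes (Dean of a regional group) before Achebe (not a regional dean).
Among Drummond, Salazar, Takahashi, Ferreira and Reyes, by date of presenting credentials (later first): Drummond (10 Oct 2002) before Salazar, Takahashi and Ferreira (5 Apr 1998) before Reyes (3 Jun 1997).
Among Salazar, Takahashi and Ferreira, by date of arrival in the capital (earlier first): Salazar (Sep 7, 2007) before Takahashi (Dec 2, 2007) before Ferreira (Aug 14, 2010).
Order: Ivanova, Lindqvist, Horvat, Tran, Drummond, Salazar, Takahashi, Ferreira, Reyes, Achebe.

Horvat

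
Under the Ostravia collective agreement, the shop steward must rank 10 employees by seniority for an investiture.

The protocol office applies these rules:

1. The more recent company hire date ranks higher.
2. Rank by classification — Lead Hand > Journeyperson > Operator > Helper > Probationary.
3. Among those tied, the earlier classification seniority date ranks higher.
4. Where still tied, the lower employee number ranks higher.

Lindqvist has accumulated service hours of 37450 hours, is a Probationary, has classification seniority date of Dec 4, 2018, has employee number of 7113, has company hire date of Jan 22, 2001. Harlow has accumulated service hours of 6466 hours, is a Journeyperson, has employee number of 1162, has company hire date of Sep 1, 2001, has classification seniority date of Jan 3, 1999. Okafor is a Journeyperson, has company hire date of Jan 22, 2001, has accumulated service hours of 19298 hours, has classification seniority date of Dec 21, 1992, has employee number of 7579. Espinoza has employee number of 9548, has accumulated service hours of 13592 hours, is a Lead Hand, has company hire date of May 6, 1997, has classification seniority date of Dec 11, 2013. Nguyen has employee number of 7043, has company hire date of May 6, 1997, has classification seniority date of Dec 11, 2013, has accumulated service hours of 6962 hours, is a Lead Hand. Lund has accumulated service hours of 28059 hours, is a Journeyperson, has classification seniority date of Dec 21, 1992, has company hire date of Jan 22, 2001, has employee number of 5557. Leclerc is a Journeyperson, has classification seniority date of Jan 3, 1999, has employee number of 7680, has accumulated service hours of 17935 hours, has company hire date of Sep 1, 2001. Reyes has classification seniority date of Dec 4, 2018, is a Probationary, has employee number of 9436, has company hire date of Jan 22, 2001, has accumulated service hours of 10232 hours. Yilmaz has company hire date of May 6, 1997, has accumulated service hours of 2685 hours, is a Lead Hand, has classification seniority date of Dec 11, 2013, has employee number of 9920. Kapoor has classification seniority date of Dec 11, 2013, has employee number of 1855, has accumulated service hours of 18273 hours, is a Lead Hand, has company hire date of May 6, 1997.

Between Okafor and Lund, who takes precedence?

Lund

By company hire date (later first): Harlow and Leclerc (both Sep 1, 2001); then Lund, Okafor, Lindqvist and Reyes (each Jan 22, 2001); then Kapoor, Nguyen, Espinoza and Yilmaz (each May 6, 1997).
Harlow and Leclerc are each Journeyperson, so the next rule applies.
Harlow and Leclerc both have classification seniority date Jan 3, 1999, so the next rule applies.
Among Harlow and Leclerc, by employee number (lower first): Harlow (1162) before Leclerc (7680).
Among Lund, Okafor, Lindqvist and Reyes, by classification: Lund and Okafor (Journeyperson) before Lindqvist and Reyes (Probationary).
Lund and Okafor both have classification seniority date Dec 21, 1992, so the next rule applies.
Among Lund and Okafor, by employee number (lower first): Lund (5557) before Okafor (7579).
Lindqvist and Reyes both have classification seniority date Dec 4, 2018, so the next rule applies.
Among Lindqvist and Reyes, by employee number (lower first): Lindqvist (7113) before Reyes (9436).
Kapoor, Nguyen, Espinoza and Yilmaz are each Lead Hand, so the next rule applies.
Kapoor, Nguyen, Espinoza and Yilmaz all have classification seniority date Dec 11, 2013, so the next rule applies.
Among Kapoor, Nguyen, Espinoza and Yilmaz, by employee number (lower first): Kapoor (1855) before Nguyen (7043) before Espinoza (9548) before Yilmaz (9920).
So Lund takes precedence.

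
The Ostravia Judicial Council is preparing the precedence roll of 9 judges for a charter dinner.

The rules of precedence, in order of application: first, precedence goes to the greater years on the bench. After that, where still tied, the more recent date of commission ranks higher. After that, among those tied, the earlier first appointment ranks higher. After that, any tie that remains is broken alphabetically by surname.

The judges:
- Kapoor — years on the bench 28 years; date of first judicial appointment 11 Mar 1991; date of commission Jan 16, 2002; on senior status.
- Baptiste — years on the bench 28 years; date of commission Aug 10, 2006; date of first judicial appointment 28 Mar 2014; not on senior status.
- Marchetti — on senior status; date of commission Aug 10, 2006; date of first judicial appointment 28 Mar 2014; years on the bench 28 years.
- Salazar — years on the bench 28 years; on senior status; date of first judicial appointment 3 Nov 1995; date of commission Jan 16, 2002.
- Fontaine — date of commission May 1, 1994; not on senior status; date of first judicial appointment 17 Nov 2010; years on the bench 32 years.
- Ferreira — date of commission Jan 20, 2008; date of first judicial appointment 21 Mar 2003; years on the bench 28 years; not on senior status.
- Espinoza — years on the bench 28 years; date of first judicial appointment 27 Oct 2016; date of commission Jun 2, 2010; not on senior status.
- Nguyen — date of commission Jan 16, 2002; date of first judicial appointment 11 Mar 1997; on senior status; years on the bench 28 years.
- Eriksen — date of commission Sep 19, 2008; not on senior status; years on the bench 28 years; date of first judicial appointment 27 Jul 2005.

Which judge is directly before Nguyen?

Salazar

By years on the bench (higher first): Fontaine (32 years); then Espinoza, Eriksen, Ferreira, Baptiste, Marchetti, Kapoor, Salazar and Nguyen (each 28 years).
Among Espinoza, Eriksen, Ferreira, Baptiste, Marchetti, Kapoor, Salazar and Nguyen, by date of commission (later first): Espinoza (Jun 2, 2010) before Eriksen (Sep 19, 2008) before Ferreira (Jan 20, 2008) before Baptiste and Marchetti (Aug 10, 2006) before Kapoor, Salazar and Nguyen (Jan 16, 2002).
Baptiste and Marchetti both have date of first judicial appointment 28 Mar 2014, so the next rule applies.
Among Baptiste and Marchetti, alphabetically by surname: Baptiste before Marchetti.
Among Kapoor, Salazar and Nguyen, by date of first judicial appointment (earlier first): Kapoor (11 Mar 1991) before Salazar (3 Nov 1995) before Nguyen (11 Mar 1997).
Order: Fontaine, Espinoza, Eriksen, Ferreira, Baptiste, Marchetti, Kapoor, Salazar, Nguyen.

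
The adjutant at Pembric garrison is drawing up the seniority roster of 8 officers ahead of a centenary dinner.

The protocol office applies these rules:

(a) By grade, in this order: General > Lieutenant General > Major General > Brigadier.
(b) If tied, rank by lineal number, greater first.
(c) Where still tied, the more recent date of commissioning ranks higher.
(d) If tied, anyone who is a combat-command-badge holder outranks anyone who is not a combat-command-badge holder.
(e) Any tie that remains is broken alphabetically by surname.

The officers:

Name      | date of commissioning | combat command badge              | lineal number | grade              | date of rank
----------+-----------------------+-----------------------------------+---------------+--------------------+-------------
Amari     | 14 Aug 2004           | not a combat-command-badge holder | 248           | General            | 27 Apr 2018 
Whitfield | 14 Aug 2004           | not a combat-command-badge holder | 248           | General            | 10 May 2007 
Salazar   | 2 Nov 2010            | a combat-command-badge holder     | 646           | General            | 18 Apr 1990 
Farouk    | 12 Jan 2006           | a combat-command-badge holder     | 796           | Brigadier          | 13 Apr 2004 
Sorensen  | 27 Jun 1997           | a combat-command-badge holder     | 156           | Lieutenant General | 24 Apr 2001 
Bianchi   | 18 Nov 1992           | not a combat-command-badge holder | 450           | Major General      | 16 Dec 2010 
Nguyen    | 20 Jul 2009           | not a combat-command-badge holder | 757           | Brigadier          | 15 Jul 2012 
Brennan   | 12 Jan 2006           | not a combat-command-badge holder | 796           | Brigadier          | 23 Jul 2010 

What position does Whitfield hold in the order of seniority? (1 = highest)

By grade: Salazar, Amari and Whitfield (General); then Sorensen (Lieutenant General); then Bianchi (Major General); then Farouk, Brennan and Nguyen (Brigadier).
Among Salazar, Amari and Whitfield, by lineal number (higher first): Salazar (646) before Amari and Whitfield (248).
Amari and Whitfield both have date of commissioning 14 Aug 2004, so the next rule applies.
Amari and Whitfield are each not a combat-command-badge holder, so the next rule applies.
Among Amari and Whitfield, alphabetically by surname: Amari before Whitfield.
Among Farouk, Brennan and Nguyen, by lineal number (higher first): Farouk and Brennan (796) before Nguyen (757).
Farouk and Brennan both have date of commissioning 12 Jan 2006, so the next rule applies.
Among Farouk and Brennan, a combat-command-badge holder before not a combat-command-badge holder: Farouk (a combat-command-badge holder) before Brennan (not a combat-command-badge holder).
Order: Salazar, Amari, Whitfield, Sorensen, Bianchi, Farouk, Brennan, Nguyen. So position 3.

3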